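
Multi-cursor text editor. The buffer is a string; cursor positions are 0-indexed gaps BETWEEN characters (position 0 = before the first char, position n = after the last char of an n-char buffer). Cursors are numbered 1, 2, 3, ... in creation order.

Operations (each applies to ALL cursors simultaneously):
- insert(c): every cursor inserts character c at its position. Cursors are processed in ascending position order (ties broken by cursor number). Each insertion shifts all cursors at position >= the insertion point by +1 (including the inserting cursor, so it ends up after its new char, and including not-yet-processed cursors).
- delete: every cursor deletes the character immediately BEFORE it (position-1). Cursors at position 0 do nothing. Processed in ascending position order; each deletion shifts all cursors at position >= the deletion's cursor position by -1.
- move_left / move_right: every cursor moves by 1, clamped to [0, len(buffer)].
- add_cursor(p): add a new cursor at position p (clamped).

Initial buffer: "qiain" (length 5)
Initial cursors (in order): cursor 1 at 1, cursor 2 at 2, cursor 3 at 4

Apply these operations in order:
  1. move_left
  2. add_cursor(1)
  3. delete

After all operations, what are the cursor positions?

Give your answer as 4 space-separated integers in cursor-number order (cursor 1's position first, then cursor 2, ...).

After op 1 (move_left): buffer="qiain" (len 5), cursors c1@0 c2@1 c3@3, authorship .....
After op 2 (add_cursor(1)): buffer="qiain" (len 5), cursors c1@0 c2@1 c4@1 c3@3, authorship .....
After op 3 (delete): buffer="iin" (len 3), cursors c1@0 c2@0 c4@0 c3@1, authorship ...

Answer: 0 0 1 0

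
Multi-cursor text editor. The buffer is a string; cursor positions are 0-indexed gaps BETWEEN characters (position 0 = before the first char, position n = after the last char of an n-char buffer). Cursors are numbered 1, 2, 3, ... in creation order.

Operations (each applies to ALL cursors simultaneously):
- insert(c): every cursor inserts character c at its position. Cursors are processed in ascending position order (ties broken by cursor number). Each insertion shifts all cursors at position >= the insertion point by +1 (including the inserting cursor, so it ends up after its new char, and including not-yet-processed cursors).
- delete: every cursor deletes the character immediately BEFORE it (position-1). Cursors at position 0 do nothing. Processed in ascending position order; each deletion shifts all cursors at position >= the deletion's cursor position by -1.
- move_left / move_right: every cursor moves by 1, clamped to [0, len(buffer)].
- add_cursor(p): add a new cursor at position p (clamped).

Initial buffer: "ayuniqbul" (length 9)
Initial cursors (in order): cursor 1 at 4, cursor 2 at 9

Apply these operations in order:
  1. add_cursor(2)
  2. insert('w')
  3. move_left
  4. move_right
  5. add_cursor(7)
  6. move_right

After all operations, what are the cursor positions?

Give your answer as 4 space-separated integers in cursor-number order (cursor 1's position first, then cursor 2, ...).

After op 1 (add_cursor(2)): buffer="ayuniqbul" (len 9), cursors c3@2 c1@4 c2@9, authorship .........
After op 2 (insert('w')): buffer="aywunwiqbulw" (len 12), cursors c3@3 c1@6 c2@12, authorship ..3..1.....2
After op 3 (move_left): buffer="aywunwiqbulw" (len 12), cursors c3@2 c1@5 c2@11, authorship ..3..1.....2
After op 4 (move_right): buffer="aywunwiqbulw" (len 12), cursors c3@3 c1@6 c2@12, authorship ..3..1.....2
After op 5 (add_cursor(7)): buffer="aywunwiqbulw" (len 12), cursors c3@3 c1@6 c4@7 c2@12, authorship ..3..1.....2
After op 6 (move_right): buffer="aywunwiqbulw" (len 12), cursors c3@4 c1@7 c4@8 c2@12, authorship ..3..1.....2

Answer: 7 12 4 8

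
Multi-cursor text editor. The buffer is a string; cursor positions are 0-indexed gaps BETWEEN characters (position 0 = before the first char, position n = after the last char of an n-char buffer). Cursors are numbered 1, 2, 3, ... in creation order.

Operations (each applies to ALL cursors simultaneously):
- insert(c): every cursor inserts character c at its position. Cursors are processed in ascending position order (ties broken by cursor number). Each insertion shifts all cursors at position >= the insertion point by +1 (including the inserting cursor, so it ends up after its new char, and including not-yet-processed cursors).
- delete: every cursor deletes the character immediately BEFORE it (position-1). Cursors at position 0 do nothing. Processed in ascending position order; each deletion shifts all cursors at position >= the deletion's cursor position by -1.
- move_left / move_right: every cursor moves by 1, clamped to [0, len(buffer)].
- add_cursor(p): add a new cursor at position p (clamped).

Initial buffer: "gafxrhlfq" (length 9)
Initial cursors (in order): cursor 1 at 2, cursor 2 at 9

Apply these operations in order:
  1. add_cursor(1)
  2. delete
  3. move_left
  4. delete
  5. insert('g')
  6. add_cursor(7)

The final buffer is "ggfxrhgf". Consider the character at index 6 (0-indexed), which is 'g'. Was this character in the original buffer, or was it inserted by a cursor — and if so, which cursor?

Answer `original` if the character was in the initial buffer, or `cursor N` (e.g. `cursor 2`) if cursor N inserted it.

After op 1 (add_cursor(1)): buffer="gafxrhlfq" (len 9), cursors c3@1 c1@2 c2@9, authorship .........
After op 2 (delete): buffer="fxrhlf" (len 6), cursors c1@0 c3@0 c2@6, authorship ......
After op 3 (move_left): buffer="fxrhlf" (len 6), cursors c1@0 c3@0 c2@5, authorship ......
After op 4 (delete): buffer="fxrhf" (len 5), cursors c1@0 c3@0 c2@4, authorship .....
After op 5 (insert('g')): buffer="ggfxrhgf" (len 8), cursors c1@2 c3@2 c2@7, authorship 13....2.
After op 6 (add_cursor(7)): buffer="ggfxrhgf" (len 8), cursors c1@2 c3@2 c2@7 c4@7, authorship 13....2.
Authorship (.=original, N=cursor N): 1 3 . . . . 2 .
Index 6: author = 2

Answer: cursor 2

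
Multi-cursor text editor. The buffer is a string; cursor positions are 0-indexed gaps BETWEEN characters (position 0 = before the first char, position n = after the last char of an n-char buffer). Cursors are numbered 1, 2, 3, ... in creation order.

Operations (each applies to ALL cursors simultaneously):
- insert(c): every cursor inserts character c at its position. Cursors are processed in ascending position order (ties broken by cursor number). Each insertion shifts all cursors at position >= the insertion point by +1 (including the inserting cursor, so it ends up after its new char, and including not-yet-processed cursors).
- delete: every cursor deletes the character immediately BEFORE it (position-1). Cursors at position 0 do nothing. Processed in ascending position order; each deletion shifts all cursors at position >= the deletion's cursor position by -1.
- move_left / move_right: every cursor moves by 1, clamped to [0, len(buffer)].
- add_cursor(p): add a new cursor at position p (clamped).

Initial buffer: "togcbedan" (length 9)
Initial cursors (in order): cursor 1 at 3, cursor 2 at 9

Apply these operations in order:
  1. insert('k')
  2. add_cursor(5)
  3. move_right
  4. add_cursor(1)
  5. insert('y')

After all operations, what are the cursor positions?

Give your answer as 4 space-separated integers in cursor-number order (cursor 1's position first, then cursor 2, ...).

After op 1 (insert('k')): buffer="togkcbedank" (len 11), cursors c1@4 c2@11, authorship ...1......2
After op 2 (add_cursor(5)): buffer="togkcbedank" (len 11), cursors c1@4 c3@5 c2@11, authorship ...1......2
After op 3 (move_right): buffer="togkcbedank" (len 11), cursors c1@5 c3@6 c2@11, authorship ...1......2
After op 4 (add_cursor(1)): buffer="togkcbedank" (len 11), cursors c4@1 c1@5 c3@6 c2@11, authorship ...1......2
After op 5 (insert('y')): buffer="tyogkcybyedanky" (len 15), cursors c4@2 c1@7 c3@9 c2@15, authorship .4..1.1.3....22

Answer: 7 15 9 2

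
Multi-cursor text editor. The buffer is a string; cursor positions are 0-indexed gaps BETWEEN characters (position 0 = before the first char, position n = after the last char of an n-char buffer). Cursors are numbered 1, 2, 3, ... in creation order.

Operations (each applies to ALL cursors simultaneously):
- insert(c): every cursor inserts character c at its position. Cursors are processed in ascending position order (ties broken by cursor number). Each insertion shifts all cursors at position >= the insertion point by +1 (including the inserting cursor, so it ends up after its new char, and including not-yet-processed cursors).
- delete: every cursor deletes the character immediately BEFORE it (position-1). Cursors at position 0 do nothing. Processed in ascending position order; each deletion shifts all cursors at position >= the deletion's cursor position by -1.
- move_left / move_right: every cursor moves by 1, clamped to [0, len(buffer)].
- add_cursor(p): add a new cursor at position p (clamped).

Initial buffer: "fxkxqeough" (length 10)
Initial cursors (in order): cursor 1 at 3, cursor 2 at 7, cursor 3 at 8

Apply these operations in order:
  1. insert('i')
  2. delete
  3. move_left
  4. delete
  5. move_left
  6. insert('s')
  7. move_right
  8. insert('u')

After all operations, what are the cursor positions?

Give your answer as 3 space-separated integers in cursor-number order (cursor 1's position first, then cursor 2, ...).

Answer: 3 10 10

Derivation:
After op 1 (insert('i')): buffer="fxkixqeoiuigh" (len 13), cursors c1@4 c2@9 c3@11, authorship ...1....2.3..
After op 2 (delete): buffer="fxkxqeough" (len 10), cursors c1@3 c2@7 c3@8, authorship ..........
After op 3 (move_left): buffer="fxkxqeough" (len 10), cursors c1@2 c2@6 c3@7, authorship ..........
After op 4 (delete): buffer="fkxqugh" (len 7), cursors c1@1 c2@4 c3@4, authorship .......
After op 5 (move_left): buffer="fkxqugh" (len 7), cursors c1@0 c2@3 c3@3, authorship .......
After op 6 (insert('s')): buffer="sfkxssqugh" (len 10), cursors c1@1 c2@6 c3@6, authorship 1...23....
After op 7 (move_right): buffer="sfkxssqugh" (len 10), cursors c1@2 c2@7 c3@7, authorship 1...23....
After op 8 (insert('u')): buffer="sfukxssquuugh" (len 13), cursors c1@3 c2@10 c3@10, authorship 1.1..23.23...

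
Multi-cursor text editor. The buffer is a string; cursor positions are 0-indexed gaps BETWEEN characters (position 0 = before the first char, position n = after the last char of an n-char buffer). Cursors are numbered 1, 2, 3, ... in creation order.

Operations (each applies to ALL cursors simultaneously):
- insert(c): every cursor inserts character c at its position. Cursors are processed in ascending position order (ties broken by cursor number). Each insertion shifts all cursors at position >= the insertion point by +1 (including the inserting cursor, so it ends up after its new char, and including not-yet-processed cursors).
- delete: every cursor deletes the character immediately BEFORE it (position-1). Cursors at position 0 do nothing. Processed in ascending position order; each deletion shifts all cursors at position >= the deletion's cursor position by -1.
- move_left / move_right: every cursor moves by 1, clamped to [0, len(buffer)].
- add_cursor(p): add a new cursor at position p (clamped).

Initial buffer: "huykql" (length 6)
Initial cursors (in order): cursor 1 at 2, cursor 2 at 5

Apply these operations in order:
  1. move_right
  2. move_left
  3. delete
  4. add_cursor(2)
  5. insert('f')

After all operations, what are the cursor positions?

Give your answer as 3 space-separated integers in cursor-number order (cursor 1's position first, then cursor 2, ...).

Answer: 2 6 4

Derivation:
After op 1 (move_right): buffer="huykql" (len 6), cursors c1@3 c2@6, authorship ......
After op 2 (move_left): buffer="huykql" (len 6), cursors c1@2 c2@5, authorship ......
After op 3 (delete): buffer="hykl" (len 4), cursors c1@1 c2@3, authorship ....
After op 4 (add_cursor(2)): buffer="hykl" (len 4), cursors c1@1 c3@2 c2@3, authorship ....
After op 5 (insert('f')): buffer="hfyfkfl" (len 7), cursors c1@2 c3@4 c2@6, authorship .1.3.2.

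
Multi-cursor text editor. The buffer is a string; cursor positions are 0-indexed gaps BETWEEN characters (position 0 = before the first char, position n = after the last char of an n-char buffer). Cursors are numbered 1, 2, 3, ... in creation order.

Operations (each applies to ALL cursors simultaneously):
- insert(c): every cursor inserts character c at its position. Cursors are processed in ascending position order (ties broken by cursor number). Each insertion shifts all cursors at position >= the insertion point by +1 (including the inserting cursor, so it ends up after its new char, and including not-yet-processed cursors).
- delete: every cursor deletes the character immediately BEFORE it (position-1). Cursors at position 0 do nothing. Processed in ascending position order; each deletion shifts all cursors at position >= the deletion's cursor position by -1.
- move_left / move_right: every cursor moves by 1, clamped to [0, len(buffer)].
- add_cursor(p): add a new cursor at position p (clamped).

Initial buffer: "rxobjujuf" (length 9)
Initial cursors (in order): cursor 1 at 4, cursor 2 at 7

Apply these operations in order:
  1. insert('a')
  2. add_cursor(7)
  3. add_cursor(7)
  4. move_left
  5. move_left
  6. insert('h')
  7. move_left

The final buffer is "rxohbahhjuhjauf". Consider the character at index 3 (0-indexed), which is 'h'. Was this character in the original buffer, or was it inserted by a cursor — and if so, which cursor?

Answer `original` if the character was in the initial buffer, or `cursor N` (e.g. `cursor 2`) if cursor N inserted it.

Answer: cursor 1

Derivation:
After op 1 (insert('a')): buffer="rxobajujauf" (len 11), cursors c1@5 c2@9, authorship ....1...2..
After op 2 (add_cursor(7)): buffer="rxobajujauf" (len 11), cursors c1@5 c3@7 c2@9, authorship ....1...2..
After op 3 (add_cursor(7)): buffer="rxobajujauf" (len 11), cursors c1@5 c3@7 c4@7 c2@9, authorship ....1...2..
After op 4 (move_left): buffer="rxobajujauf" (len 11), cursors c1@4 c3@6 c4@6 c2@8, authorship ....1...2..
After op 5 (move_left): buffer="rxobajujauf" (len 11), cursors c1@3 c3@5 c4@5 c2@7, authorship ....1...2..
After op 6 (insert('h')): buffer="rxohbahhjuhjauf" (len 15), cursors c1@4 c3@8 c4@8 c2@11, authorship ...1.134..2.2..
After op 7 (move_left): buffer="rxohbahhjuhjauf" (len 15), cursors c1@3 c3@7 c4@7 c2@10, authorship ...1.134..2.2..
Authorship (.=original, N=cursor N): . . . 1 . 1 3 4 . . 2 . 2 . .
Index 3: author = 1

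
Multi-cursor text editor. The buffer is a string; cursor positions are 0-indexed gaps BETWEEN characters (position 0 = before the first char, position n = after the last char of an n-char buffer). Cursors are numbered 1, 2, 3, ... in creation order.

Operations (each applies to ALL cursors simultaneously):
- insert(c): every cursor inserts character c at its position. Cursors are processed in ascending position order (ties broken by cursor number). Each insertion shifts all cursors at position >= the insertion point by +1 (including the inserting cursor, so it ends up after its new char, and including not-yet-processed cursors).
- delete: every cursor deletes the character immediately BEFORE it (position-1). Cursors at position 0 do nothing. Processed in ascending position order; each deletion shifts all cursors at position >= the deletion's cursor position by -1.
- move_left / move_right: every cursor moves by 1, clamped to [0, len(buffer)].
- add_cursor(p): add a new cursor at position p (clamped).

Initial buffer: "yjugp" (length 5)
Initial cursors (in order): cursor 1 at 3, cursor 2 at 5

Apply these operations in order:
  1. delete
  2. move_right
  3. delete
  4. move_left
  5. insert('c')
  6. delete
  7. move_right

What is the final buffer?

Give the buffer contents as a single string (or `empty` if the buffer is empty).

Answer: y

Derivation:
After op 1 (delete): buffer="yjg" (len 3), cursors c1@2 c2@3, authorship ...
After op 2 (move_right): buffer="yjg" (len 3), cursors c1@3 c2@3, authorship ...
After op 3 (delete): buffer="y" (len 1), cursors c1@1 c2@1, authorship .
After op 4 (move_left): buffer="y" (len 1), cursors c1@0 c2@0, authorship .
After op 5 (insert('c')): buffer="ccy" (len 3), cursors c1@2 c2@2, authorship 12.
After op 6 (delete): buffer="y" (len 1), cursors c1@0 c2@0, authorship .
After op 7 (move_right): buffer="y" (len 1), cursors c1@1 c2@1, authorship .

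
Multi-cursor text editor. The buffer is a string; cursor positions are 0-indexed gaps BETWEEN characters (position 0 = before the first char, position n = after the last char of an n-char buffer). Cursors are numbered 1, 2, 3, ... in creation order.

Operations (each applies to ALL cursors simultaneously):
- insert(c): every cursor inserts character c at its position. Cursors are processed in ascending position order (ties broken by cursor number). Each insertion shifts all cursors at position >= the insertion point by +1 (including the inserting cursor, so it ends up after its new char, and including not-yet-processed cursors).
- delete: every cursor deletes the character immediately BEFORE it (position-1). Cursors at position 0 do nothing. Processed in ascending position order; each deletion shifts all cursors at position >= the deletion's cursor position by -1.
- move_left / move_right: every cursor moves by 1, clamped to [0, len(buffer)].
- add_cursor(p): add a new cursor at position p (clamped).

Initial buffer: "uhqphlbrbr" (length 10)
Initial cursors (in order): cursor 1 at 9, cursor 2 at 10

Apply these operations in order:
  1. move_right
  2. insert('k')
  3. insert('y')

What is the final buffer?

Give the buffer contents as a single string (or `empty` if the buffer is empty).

Answer: uhqphlbrbrkkyy

Derivation:
After op 1 (move_right): buffer="uhqphlbrbr" (len 10), cursors c1@10 c2@10, authorship ..........
After op 2 (insert('k')): buffer="uhqphlbrbrkk" (len 12), cursors c1@12 c2@12, authorship ..........12
After op 3 (insert('y')): buffer="uhqphlbrbrkkyy" (len 14), cursors c1@14 c2@14, authorship ..........1212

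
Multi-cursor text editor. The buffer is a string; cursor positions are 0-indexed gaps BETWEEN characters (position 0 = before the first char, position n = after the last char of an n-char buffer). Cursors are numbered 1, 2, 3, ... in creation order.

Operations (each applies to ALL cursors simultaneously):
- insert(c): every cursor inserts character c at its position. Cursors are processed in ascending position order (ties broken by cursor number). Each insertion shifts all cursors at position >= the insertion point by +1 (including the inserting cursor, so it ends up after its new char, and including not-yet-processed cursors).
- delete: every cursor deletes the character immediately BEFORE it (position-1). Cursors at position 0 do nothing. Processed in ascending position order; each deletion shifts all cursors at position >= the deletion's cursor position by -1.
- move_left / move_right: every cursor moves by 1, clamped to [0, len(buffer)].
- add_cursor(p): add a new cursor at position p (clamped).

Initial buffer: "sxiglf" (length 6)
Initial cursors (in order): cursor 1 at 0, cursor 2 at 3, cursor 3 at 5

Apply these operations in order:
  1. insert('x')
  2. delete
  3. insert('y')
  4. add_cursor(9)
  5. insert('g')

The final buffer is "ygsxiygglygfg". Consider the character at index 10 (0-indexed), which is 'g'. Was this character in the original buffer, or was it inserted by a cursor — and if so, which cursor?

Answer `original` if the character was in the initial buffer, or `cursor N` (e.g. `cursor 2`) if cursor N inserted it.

Answer: cursor 3

Derivation:
After op 1 (insert('x')): buffer="xsxixglxf" (len 9), cursors c1@1 c2@5 c3@8, authorship 1...2..3.
After op 2 (delete): buffer="sxiglf" (len 6), cursors c1@0 c2@3 c3@5, authorship ......
After op 3 (insert('y')): buffer="ysxiyglyf" (len 9), cursors c1@1 c2@5 c3@8, authorship 1...2..3.
After op 4 (add_cursor(9)): buffer="ysxiyglyf" (len 9), cursors c1@1 c2@5 c3@8 c4@9, authorship 1...2..3.
After op 5 (insert('g')): buffer="ygsxiygglygfg" (len 13), cursors c1@2 c2@7 c3@11 c4@13, authorship 11...22..33.4
Authorship (.=original, N=cursor N): 1 1 . . . 2 2 . . 3 3 . 4
Index 10: author = 3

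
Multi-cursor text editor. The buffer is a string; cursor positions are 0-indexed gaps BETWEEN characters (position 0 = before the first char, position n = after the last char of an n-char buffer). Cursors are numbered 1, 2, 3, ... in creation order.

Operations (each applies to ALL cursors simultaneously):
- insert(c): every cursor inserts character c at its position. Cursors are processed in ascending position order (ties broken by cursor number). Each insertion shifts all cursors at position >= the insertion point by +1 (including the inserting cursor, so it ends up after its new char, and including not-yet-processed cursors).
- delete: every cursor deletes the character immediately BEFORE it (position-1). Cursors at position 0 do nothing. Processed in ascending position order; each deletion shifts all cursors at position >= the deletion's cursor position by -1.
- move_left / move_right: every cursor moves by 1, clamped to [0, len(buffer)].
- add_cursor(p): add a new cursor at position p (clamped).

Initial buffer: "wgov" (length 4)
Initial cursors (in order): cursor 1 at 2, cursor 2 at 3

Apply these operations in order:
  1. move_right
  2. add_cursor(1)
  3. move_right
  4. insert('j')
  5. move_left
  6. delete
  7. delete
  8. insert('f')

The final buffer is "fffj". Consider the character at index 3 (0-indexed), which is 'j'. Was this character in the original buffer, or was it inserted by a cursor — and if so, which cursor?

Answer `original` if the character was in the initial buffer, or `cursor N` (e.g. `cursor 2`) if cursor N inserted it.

After op 1 (move_right): buffer="wgov" (len 4), cursors c1@3 c2@4, authorship ....
After op 2 (add_cursor(1)): buffer="wgov" (len 4), cursors c3@1 c1@3 c2@4, authorship ....
After op 3 (move_right): buffer="wgov" (len 4), cursors c3@2 c1@4 c2@4, authorship ....
After op 4 (insert('j')): buffer="wgjovjj" (len 7), cursors c3@3 c1@7 c2@7, authorship ..3..12
After op 5 (move_left): buffer="wgjovjj" (len 7), cursors c3@2 c1@6 c2@6, authorship ..3..12
After op 6 (delete): buffer="wjoj" (len 4), cursors c3@1 c1@3 c2@3, authorship .3.2
After op 7 (delete): buffer="j" (len 1), cursors c1@0 c2@0 c3@0, authorship 2
After op 8 (insert('f')): buffer="fffj" (len 4), cursors c1@3 c2@3 c3@3, authorship 1232
Authorship (.=original, N=cursor N): 1 2 3 2
Index 3: author = 2

Answer: cursor 2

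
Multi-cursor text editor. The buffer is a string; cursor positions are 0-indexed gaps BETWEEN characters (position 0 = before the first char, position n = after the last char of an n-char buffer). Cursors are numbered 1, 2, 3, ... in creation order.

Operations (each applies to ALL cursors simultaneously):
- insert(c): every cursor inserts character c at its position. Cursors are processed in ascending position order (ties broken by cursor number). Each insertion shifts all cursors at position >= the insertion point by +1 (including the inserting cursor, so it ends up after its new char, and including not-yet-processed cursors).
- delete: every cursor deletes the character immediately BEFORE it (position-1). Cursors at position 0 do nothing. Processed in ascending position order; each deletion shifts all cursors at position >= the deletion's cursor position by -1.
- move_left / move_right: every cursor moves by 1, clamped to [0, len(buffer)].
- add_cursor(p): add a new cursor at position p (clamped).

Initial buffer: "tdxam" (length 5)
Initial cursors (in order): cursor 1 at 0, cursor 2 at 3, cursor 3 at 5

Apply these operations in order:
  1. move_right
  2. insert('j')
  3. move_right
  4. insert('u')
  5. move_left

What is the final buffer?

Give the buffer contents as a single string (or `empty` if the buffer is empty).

Answer: tjduxajmuju

Derivation:
After op 1 (move_right): buffer="tdxam" (len 5), cursors c1@1 c2@4 c3@5, authorship .....
After op 2 (insert('j')): buffer="tjdxajmj" (len 8), cursors c1@2 c2@6 c3@8, authorship .1...2.3
After op 3 (move_right): buffer="tjdxajmj" (len 8), cursors c1@3 c2@7 c3@8, authorship .1...2.3
After op 4 (insert('u')): buffer="tjduxajmuju" (len 11), cursors c1@4 c2@9 c3@11, authorship .1.1..2.233
After op 5 (move_left): buffer="tjduxajmuju" (len 11), cursors c1@3 c2@8 c3@10, authorship .1.1..2.233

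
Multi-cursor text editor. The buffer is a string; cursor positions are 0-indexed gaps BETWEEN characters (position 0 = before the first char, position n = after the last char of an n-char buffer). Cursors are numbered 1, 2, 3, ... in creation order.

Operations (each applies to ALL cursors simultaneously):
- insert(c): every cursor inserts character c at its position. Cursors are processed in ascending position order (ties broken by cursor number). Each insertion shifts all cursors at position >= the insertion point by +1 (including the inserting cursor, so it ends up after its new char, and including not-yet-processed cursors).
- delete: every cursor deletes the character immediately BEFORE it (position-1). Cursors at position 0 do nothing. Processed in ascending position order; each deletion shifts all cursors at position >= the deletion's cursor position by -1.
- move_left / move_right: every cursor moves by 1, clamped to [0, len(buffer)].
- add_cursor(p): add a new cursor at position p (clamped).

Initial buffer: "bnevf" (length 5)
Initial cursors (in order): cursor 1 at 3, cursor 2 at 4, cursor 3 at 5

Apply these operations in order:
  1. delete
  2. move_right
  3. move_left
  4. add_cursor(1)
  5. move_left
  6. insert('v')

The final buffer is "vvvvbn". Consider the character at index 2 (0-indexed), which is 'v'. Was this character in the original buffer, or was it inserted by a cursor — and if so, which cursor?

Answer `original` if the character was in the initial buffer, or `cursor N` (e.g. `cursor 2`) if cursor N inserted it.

After op 1 (delete): buffer="bn" (len 2), cursors c1@2 c2@2 c3@2, authorship ..
After op 2 (move_right): buffer="bn" (len 2), cursors c1@2 c2@2 c3@2, authorship ..
After op 3 (move_left): buffer="bn" (len 2), cursors c1@1 c2@1 c3@1, authorship ..
After op 4 (add_cursor(1)): buffer="bn" (len 2), cursors c1@1 c2@1 c3@1 c4@1, authorship ..
After op 5 (move_left): buffer="bn" (len 2), cursors c1@0 c2@0 c3@0 c4@0, authorship ..
After op 6 (insert('v')): buffer="vvvvbn" (len 6), cursors c1@4 c2@4 c3@4 c4@4, authorship 1234..
Authorship (.=original, N=cursor N): 1 2 3 4 . .
Index 2: author = 3

Answer: cursor 3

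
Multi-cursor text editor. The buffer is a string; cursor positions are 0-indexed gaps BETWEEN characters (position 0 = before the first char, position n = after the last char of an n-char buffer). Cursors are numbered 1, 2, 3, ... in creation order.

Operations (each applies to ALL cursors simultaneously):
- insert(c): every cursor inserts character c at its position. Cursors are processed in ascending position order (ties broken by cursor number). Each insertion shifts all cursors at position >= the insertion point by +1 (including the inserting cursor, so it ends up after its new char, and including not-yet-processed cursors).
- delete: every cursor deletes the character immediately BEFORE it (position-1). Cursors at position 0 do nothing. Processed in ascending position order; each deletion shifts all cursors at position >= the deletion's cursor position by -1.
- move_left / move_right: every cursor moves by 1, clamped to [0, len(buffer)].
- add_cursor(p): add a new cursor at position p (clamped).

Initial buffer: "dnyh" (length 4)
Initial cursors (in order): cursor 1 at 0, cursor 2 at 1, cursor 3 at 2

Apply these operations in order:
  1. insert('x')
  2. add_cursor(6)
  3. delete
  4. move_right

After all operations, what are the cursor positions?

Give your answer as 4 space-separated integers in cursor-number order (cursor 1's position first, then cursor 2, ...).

Answer: 1 2 3 3

Derivation:
After op 1 (insert('x')): buffer="xdxnxyh" (len 7), cursors c1@1 c2@3 c3@5, authorship 1.2.3..
After op 2 (add_cursor(6)): buffer="xdxnxyh" (len 7), cursors c1@1 c2@3 c3@5 c4@6, authorship 1.2.3..
After op 3 (delete): buffer="dnh" (len 3), cursors c1@0 c2@1 c3@2 c4@2, authorship ...
After op 4 (move_right): buffer="dnh" (len 3), cursors c1@1 c2@2 c3@3 c4@3, authorship ...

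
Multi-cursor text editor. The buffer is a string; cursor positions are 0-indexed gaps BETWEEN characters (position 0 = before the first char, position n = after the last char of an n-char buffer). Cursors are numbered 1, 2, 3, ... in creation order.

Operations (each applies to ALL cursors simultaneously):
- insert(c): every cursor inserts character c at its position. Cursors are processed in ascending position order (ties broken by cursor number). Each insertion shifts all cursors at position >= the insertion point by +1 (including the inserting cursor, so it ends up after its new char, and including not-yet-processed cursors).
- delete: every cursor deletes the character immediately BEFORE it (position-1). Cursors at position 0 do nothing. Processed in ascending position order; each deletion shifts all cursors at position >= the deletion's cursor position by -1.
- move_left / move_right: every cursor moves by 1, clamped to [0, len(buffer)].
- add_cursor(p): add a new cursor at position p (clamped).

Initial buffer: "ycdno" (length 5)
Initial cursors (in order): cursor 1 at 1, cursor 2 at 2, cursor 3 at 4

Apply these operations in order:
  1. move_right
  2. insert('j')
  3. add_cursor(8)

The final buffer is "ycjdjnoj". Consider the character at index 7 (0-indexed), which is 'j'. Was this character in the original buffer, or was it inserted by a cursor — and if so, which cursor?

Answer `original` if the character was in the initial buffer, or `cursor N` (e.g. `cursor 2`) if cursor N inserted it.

Answer: cursor 3

Derivation:
After op 1 (move_right): buffer="ycdno" (len 5), cursors c1@2 c2@3 c3@5, authorship .....
After op 2 (insert('j')): buffer="ycjdjnoj" (len 8), cursors c1@3 c2@5 c3@8, authorship ..1.2..3
After op 3 (add_cursor(8)): buffer="ycjdjnoj" (len 8), cursors c1@3 c2@5 c3@8 c4@8, authorship ..1.2..3
Authorship (.=original, N=cursor N): . . 1 . 2 . . 3
Index 7: author = 3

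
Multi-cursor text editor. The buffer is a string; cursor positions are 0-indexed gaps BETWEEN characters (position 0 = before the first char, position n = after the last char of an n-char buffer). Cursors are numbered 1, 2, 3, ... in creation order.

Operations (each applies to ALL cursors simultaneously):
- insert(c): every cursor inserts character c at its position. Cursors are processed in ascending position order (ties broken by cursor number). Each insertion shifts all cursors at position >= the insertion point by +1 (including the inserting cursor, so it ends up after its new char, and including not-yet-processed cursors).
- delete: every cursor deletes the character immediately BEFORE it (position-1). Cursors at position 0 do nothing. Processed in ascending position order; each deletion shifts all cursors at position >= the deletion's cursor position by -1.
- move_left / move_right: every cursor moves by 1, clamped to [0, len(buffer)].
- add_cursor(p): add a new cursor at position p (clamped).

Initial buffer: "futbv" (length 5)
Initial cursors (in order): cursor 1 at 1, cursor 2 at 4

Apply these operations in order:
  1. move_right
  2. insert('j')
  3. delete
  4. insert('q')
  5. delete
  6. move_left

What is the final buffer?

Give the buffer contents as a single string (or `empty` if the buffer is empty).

Answer: futbv

Derivation:
After op 1 (move_right): buffer="futbv" (len 5), cursors c1@2 c2@5, authorship .....
After op 2 (insert('j')): buffer="fujtbvj" (len 7), cursors c1@3 c2@7, authorship ..1...2
After op 3 (delete): buffer="futbv" (len 5), cursors c1@2 c2@5, authorship .....
After op 4 (insert('q')): buffer="fuqtbvq" (len 7), cursors c1@3 c2@7, authorship ..1...2
After op 5 (delete): buffer="futbv" (len 5), cursors c1@2 c2@5, authorship .....
After op 6 (move_left): buffer="futbv" (len 5), cursors c1@1 c2@4, authorship .....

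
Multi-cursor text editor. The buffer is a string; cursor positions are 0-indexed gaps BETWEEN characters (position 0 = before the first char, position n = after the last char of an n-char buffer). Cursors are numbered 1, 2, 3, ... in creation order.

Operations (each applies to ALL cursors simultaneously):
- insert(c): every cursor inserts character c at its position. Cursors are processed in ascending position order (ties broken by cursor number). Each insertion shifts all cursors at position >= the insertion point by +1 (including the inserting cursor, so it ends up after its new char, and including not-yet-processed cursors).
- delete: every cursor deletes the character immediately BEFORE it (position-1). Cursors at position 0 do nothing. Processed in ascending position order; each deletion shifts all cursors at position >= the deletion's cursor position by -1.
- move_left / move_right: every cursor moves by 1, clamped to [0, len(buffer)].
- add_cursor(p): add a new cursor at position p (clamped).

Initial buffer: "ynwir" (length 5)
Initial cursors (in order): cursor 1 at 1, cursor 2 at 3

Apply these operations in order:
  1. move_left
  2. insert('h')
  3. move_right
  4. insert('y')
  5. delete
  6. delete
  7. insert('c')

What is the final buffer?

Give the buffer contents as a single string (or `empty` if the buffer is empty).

Answer: hcnhcir

Derivation:
After op 1 (move_left): buffer="ynwir" (len 5), cursors c1@0 c2@2, authorship .....
After op 2 (insert('h')): buffer="hynhwir" (len 7), cursors c1@1 c2@4, authorship 1..2...
After op 3 (move_right): buffer="hynhwir" (len 7), cursors c1@2 c2@5, authorship 1..2...
After op 4 (insert('y')): buffer="hyynhwyir" (len 9), cursors c1@3 c2@7, authorship 1.1.2.2..
After op 5 (delete): buffer="hynhwir" (len 7), cursors c1@2 c2@5, authorship 1..2...
After op 6 (delete): buffer="hnhir" (len 5), cursors c1@1 c2@3, authorship 1.2..
After op 7 (insert('c')): buffer="hcnhcir" (len 7), cursors c1@2 c2@5, authorship 11.22..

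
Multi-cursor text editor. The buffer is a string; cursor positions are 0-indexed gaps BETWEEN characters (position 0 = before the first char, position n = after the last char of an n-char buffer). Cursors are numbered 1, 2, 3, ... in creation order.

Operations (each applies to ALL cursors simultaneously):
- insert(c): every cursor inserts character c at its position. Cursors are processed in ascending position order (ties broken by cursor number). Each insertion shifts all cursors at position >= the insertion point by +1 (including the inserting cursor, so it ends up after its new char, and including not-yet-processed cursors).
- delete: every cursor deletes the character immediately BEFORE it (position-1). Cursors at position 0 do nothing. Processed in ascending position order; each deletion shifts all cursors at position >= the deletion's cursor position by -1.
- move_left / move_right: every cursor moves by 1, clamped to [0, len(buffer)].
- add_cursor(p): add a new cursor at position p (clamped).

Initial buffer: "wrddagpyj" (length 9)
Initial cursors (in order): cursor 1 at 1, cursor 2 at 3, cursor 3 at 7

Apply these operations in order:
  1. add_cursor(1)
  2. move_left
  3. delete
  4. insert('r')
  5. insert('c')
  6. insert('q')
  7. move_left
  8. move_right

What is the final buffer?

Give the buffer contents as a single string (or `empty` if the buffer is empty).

Answer: rrccqqwrcqddarcqpyj

Derivation:
After op 1 (add_cursor(1)): buffer="wrddagpyj" (len 9), cursors c1@1 c4@1 c2@3 c3@7, authorship .........
After op 2 (move_left): buffer="wrddagpyj" (len 9), cursors c1@0 c4@0 c2@2 c3@6, authorship .........
After op 3 (delete): buffer="wddapyj" (len 7), cursors c1@0 c4@0 c2@1 c3@4, authorship .......
After op 4 (insert('r')): buffer="rrwrddarpyj" (len 11), cursors c1@2 c4@2 c2@4 c3@8, authorship 14.2...3...
After op 5 (insert('c')): buffer="rrccwrcddarcpyj" (len 15), cursors c1@4 c4@4 c2@7 c3@12, authorship 1414.22...33...
After op 6 (insert('q')): buffer="rrccqqwrcqddarcqpyj" (len 19), cursors c1@6 c4@6 c2@10 c3@16, authorship 141414.222...333...
After op 7 (move_left): buffer="rrccqqwrcqddarcqpyj" (len 19), cursors c1@5 c4@5 c2@9 c3@15, authorship 141414.222...333...
After op 8 (move_right): buffer="rrccqqwrcqddarcqpyj" (len 19), cursors c1@6 c4@6 c2@10 c3@16, authorship 141414.222...333...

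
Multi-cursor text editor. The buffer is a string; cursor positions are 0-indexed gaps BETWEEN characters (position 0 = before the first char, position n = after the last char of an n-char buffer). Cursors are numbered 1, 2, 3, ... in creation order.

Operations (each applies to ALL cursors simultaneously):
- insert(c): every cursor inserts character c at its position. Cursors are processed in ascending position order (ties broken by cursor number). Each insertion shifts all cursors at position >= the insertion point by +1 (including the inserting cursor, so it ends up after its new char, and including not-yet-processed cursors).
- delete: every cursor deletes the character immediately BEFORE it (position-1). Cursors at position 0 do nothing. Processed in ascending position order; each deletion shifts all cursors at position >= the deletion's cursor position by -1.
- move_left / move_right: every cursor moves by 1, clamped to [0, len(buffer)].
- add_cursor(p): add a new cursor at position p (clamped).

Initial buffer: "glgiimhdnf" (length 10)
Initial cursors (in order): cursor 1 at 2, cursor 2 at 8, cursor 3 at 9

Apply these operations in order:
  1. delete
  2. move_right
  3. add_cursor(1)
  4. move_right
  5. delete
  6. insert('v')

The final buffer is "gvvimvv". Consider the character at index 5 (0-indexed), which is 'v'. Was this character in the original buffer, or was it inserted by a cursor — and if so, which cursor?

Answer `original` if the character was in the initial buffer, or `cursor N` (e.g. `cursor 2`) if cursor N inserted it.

After op 1 (delete): buffer="ggiimhf" (len 7), cursors c1@1 c2@6 c3@6, authorship .......
After op 2 (move_right): buffer="ggiimhf" (len 7), cursors c1@2 c2@7 c3@7, authorship .......
After op 3 (add_cursor(1)): buffer="ggiimhf" (len 7), cursors c4@1 c1@2 c2@7 c3@7, authorship .......
After op 4 (move_right): buffer="ggiimhf" (len 7), cursors c4@2 c1@3 c2@7 c3@7, authorship .......
After op 5 (delete): buffer="gim" (len 3), cursors c1@1 c4@1 c2@3 c3@3, authorship ...
After op 6 (insert('v')): buffer="gvvimvv" (len 7), cursors c1@3 c4@3 c2@7 c3@7, authorship .14..23
Authorship (.=original, N=cursor N): . 1 4 . . 2 3
Index 5: author = 2

Answer: cursor 2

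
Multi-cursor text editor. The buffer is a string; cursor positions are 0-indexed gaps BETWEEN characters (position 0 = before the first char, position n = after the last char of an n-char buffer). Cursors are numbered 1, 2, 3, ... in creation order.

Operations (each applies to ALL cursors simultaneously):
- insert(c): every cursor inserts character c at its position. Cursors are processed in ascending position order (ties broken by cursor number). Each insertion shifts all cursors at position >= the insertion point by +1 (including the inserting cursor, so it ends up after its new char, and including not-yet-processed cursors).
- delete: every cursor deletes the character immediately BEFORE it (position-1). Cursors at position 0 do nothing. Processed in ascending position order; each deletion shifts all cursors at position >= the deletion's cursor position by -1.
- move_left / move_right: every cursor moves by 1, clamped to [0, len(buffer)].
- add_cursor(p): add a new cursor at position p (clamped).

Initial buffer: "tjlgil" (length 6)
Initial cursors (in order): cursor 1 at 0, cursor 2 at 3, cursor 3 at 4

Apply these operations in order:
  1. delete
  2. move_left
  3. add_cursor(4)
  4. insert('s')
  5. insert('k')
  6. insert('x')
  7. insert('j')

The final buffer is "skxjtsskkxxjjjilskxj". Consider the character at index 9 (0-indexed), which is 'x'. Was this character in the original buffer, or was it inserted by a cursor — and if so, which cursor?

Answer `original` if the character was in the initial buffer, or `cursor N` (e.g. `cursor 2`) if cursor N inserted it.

Answer: cursor 2

Derivation:
After op 1 (delete): buffer="tjil" (len 4), cursors c1@0 c2@2 c3@2, authorship ....
After op 2 (move_left): buffer="tjil" (len 4), cursors c1@0 c2@1 c3@1, authorship ....
After op 3 (add_cursor(4)): buffer="tjil" (len 4), cursors c1@0 c2@1 c3@1 c4@4, authorship ....
After op 4 (insert('s')): buffer="stssjils" (len 8), cursors c1@1 c2@4 c3@4 c4@8, authorship 1.23...4
After op 5 (insert('k')): buffer="sktsskkjilsk" (len 12), cursors c1@2 c2@7 c3@7 c4@12, authorship 11.2323...44
After op 6 (insert('x')): buffer="skxtsskkxxjilskx" (len 16), cursors c1@3 c2@10 c3@10 c4@16, authorship 111.232323...444
After op 7 (insert('j')): buffer="skxjtsskkxxjjjilskxj" (len 20), cursors c1@4 c2@13 c3@13 c4@20, authorship 1111.23232323...4444
Authorship (.=original, N=cursor N): 1 1 1 1 . 2 3 2 3 2 3 2 3 . . . 4 4 4 4
Index 9: author = 2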